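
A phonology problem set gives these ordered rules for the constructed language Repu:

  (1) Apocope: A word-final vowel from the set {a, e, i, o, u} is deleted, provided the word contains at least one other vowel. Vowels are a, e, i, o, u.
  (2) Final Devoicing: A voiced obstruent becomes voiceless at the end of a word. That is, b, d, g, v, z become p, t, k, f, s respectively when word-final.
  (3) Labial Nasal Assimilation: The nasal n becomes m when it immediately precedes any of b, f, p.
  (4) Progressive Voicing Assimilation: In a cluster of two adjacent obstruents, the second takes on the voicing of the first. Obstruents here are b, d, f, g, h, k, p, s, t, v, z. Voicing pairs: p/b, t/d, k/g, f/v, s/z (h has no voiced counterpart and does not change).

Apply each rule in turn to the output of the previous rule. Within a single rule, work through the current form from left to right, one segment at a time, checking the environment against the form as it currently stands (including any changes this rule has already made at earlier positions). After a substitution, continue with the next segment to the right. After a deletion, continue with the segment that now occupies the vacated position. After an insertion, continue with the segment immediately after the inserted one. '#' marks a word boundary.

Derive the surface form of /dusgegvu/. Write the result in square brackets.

[duskegv]

(1) Apocope: [dusgegvu] → [dusgegv]
(2) Final Devoicing: [dusgegv] → [dusgegf]
(3) Labial Nasal Assimilation: no change — [dusgegf]
(4) Progressive Voicing Assimilation: [dusgegf] → [duskegv]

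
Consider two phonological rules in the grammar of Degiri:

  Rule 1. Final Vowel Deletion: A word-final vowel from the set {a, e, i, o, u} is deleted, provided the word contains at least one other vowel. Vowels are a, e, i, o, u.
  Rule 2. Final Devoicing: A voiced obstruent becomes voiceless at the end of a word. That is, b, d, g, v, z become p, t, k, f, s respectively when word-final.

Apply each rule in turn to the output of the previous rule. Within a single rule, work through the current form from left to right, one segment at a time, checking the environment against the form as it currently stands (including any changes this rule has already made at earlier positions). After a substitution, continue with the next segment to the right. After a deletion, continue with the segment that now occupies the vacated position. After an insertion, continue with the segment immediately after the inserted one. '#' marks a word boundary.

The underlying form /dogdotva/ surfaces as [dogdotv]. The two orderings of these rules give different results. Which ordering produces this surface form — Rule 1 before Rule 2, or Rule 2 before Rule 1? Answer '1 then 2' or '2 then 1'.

2 then 1

Order 1 then 2:
  1 Final Vowel Deletion: [dogdotva] → [dogdotv]
  2 Final Devoicing: [dogdotv] → [dogdotf]
  result: [dogdotf]
Order 2 then 1:
  2 Final Devoicing: no change — [dogdotva]
  1 Final Vowel Deletion: [dogdotva] → [dogdotv]
  result: [dogdotv]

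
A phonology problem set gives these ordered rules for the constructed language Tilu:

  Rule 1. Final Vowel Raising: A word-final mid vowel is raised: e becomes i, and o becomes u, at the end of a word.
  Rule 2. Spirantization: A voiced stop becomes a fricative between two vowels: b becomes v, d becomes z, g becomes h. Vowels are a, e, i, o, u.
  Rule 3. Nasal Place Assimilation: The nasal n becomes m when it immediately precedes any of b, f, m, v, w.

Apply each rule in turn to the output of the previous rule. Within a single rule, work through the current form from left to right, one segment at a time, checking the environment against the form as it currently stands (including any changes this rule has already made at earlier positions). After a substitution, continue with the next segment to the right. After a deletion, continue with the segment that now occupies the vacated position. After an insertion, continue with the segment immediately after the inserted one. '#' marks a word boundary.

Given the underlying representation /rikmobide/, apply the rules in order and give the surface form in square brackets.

Rule 1 Final Vowel Raising: [rikmobide] → [rikmobidi]
Rule 2 Spirantization: [rikmobidi] → [rikmovizi]
Rule 3 Nasal Place Assimilation: no change — [rikmovizi]

[rikmovizi]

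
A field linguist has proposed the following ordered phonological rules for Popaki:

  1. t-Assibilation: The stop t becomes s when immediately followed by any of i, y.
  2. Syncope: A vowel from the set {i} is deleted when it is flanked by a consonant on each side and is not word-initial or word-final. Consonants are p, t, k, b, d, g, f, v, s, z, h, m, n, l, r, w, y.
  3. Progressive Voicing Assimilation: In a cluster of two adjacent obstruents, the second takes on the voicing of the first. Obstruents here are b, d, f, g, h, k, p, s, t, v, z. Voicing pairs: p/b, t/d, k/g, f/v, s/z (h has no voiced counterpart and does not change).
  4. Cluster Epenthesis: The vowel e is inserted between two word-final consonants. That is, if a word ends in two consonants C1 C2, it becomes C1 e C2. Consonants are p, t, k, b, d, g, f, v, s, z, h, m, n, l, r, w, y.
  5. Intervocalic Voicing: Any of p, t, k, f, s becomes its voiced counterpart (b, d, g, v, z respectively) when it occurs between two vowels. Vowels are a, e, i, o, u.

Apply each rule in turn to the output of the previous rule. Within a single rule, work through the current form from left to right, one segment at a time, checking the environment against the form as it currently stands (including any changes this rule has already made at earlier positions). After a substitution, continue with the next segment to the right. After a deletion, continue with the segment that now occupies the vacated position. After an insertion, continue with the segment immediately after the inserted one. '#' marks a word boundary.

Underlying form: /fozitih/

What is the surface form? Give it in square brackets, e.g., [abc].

[fozzeh]

1 t-Assibilation: [fozitih] → [fozisih]
2 Syncope: [fozisih] → [fozsh]
3 Progressive Voicing Assimilation: [fozsh] → [fozzh]
4 Cluster Epenthesis: [fozzh] → [fozzeh]
5 Intervocalic Voicing: no change — [fozzeh]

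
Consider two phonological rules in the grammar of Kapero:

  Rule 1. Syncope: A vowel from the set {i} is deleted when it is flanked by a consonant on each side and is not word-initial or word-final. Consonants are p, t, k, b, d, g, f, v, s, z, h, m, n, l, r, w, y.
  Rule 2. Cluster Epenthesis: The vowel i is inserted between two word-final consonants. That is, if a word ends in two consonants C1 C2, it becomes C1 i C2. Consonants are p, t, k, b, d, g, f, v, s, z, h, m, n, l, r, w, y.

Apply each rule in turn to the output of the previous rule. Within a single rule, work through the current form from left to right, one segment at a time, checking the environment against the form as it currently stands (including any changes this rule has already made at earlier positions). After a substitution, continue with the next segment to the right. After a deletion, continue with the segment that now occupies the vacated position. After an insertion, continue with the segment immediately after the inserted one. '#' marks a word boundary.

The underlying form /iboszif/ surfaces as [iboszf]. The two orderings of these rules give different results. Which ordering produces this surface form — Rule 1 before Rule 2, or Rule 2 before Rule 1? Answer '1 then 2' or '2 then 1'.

2 then 1

Order 1 then 2:
  1 Syncope: [iboszif] → [iboszf]
  2 Cluster Epenthesis: [iboszf] → [iboszif]
  result: [iboszif]
Order 2 then 1:
  2 Cluster Epenthesis: no change — [iboszif]
  1 Syncope: [iboszif] → [iboszf]
  result: [iboszf]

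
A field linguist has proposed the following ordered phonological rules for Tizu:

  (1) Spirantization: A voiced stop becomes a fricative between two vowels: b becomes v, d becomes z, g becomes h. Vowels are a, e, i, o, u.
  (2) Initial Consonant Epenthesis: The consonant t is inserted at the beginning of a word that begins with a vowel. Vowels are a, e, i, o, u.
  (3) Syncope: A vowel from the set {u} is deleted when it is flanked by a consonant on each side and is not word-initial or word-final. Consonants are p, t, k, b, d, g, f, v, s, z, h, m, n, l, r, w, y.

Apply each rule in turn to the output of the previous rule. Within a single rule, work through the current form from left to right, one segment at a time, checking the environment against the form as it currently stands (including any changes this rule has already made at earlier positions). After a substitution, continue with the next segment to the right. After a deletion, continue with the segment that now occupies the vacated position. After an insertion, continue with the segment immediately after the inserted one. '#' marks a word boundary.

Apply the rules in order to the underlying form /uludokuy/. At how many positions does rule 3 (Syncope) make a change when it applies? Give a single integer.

(1) Spirantization: [uludokuy] → [uluzokuy]
(2) Initial Consonant Epenthesis: [uluzokuy] → [tuluzokuy]
(3) Syncope: [tuluzokuy] → [tlzoky]
Rule 3 changed 3 position(s).

3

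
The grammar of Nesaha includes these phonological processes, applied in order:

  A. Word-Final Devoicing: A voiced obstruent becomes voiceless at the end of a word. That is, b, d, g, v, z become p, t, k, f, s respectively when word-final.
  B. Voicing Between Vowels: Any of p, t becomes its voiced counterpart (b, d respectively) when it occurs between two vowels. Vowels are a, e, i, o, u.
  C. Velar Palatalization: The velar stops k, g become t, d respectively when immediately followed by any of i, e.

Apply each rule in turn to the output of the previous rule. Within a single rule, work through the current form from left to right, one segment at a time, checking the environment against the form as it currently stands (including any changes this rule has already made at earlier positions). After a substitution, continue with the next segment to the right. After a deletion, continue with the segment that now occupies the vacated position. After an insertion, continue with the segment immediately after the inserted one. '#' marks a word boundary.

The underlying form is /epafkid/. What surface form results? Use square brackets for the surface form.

A Word-Final Devoicing: [epafkid] → [epafkit]
B Voicing Between Vowels: [epafkit] → [ebafkit]
C Velar Palatalization: [ebafkit] → [ebaftit]

[ebaftit]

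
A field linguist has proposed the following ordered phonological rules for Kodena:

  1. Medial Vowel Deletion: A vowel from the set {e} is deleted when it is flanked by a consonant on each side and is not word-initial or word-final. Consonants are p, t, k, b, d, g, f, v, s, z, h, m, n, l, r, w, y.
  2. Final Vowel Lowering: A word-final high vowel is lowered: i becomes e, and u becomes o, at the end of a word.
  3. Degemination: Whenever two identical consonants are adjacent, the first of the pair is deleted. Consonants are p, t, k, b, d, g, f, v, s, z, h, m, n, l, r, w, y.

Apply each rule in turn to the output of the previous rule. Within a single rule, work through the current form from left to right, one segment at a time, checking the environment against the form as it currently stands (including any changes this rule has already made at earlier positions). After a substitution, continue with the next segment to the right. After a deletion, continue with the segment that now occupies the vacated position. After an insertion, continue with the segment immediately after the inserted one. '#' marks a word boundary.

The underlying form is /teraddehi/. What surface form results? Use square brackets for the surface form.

[tradhe]

1 Medial Vowel Deletion: [teraddehi] → [traddhi]
2 Final Vowel Lowering: [traddhi] → [traddhe]
3 Degemination: [traddhe] → [tradhe]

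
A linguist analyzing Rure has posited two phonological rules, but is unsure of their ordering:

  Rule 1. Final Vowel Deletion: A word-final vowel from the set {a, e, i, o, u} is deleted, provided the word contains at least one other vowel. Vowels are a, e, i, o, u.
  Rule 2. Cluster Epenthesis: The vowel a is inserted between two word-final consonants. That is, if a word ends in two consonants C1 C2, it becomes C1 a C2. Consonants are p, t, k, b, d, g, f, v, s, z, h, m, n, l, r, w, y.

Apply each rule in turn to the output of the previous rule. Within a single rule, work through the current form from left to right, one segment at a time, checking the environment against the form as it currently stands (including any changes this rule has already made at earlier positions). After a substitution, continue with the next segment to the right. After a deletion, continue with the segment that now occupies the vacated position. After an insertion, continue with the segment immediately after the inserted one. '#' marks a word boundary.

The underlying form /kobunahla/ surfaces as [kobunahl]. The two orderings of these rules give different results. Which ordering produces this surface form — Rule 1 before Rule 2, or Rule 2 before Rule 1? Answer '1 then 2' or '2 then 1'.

2 then 1

Order 1 then 2:
  1 Final Vowel Deletion: [kobunahla] → [kobunahl]
  2 Cluster Epenthesis: [kobunahl] → [kobunahal]
  result: [kobunahal]
Order 2 then 1:
  2 Cluster Epenthesis: no change — [kobunahla]
  1 Final Vowel Deletion: [kobunahla] → [kobunahl]
  result: [kobunahl]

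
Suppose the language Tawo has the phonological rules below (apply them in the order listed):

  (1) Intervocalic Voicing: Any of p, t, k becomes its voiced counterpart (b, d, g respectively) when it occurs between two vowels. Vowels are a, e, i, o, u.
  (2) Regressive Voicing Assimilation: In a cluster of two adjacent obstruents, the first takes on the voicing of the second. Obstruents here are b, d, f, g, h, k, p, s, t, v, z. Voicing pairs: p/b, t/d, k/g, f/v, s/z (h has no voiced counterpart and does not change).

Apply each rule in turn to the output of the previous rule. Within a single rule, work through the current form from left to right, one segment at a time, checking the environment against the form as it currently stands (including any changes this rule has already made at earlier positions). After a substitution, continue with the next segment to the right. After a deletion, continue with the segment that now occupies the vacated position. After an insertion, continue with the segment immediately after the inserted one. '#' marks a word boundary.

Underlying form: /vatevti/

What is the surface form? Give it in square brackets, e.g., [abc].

(1) Intervocalic Voicing: [vatevti] → [vadevti]
(2) Regressive Voicing Assimilation: [vadevti] → [vadefti]

[vadefti]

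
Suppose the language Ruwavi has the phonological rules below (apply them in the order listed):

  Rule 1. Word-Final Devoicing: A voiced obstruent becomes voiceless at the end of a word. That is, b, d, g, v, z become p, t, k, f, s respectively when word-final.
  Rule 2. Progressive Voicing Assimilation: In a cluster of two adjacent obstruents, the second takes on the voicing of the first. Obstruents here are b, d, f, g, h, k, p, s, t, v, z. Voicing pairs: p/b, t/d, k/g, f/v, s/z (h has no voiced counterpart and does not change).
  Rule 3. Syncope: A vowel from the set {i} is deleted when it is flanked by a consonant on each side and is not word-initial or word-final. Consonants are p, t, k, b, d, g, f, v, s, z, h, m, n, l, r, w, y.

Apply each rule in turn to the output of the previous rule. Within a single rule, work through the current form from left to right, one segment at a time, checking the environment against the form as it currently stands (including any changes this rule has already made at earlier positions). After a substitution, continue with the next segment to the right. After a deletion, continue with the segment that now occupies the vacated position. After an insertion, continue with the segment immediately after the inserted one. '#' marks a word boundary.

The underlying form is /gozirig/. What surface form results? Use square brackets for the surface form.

Rule 1 Word-Final Devoicing: [gozirig] → [gozirik]
Rule 2 Progressive Voicing Assimilation: no change — [gozirik]
Rule 3 Syncope: [gozirik] → [gozrk]

[gozrk]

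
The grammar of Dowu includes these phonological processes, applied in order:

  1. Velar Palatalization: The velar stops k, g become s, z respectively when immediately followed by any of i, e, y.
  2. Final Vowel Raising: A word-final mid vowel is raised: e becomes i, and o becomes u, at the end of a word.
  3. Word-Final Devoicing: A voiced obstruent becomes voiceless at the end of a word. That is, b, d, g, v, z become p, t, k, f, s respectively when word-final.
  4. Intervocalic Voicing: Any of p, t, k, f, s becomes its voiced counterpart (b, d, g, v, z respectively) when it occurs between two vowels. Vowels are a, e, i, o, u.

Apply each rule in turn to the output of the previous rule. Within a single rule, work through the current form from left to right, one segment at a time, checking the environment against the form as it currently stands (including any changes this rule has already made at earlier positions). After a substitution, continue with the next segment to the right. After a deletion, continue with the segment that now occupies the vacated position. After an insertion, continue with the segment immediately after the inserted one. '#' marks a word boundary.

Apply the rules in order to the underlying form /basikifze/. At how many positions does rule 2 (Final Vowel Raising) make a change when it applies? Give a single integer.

1 Velar Palatalization: [basikifze] → [basisifze]
2 Final Vowel Raising: [basisifze] → [basisifzi]
3 Word-Final Devoicing: no change — [basisifzi]
4 Intervocalic Voicing: [basisifzi] → [bazizifzi]
Rule 2 changed 1 position(s).

1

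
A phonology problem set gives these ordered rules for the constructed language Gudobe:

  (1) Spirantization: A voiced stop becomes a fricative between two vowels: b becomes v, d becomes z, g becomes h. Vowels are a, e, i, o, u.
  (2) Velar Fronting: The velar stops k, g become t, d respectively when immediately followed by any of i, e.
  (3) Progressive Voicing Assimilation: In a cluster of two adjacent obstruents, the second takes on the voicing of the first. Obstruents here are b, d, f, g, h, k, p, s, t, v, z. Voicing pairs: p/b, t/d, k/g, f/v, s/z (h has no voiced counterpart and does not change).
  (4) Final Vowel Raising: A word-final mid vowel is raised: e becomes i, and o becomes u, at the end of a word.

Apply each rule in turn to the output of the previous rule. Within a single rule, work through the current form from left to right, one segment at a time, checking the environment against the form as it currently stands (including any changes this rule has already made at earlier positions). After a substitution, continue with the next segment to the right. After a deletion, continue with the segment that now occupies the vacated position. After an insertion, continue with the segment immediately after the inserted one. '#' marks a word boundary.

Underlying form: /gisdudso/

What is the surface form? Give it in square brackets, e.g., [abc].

[distudzu]

(1) Spirantization: no change — [gisdudso]
(2) Velar Fronting: [gisdudso] → [disdudso]
(3) Progressive Voicing Assimilation: [disdudso] → [distudzo]
(4) Final Vowel Raising: [distudzo] → [distudzu]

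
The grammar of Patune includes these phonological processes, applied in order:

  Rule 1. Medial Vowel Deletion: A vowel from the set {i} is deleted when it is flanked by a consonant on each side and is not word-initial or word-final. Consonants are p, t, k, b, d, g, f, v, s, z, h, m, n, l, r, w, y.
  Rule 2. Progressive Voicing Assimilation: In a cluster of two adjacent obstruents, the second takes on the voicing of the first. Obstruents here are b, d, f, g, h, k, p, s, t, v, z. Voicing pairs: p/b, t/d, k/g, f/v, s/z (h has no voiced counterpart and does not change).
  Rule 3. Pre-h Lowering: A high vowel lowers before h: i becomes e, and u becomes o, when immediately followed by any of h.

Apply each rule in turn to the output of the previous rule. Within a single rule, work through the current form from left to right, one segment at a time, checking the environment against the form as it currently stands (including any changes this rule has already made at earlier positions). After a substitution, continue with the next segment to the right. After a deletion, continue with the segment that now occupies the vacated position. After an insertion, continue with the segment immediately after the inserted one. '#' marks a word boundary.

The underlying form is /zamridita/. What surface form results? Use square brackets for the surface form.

Rule 1 Medial Vowel Deletion: [zamridita] → [zamrdta]
Rule 2 Progressive Voicing Assimilation: [zamrdta] → [zamrdda]
Rule 3 Pre-h Lowering: no change — [zamrdda]

[zamrdda]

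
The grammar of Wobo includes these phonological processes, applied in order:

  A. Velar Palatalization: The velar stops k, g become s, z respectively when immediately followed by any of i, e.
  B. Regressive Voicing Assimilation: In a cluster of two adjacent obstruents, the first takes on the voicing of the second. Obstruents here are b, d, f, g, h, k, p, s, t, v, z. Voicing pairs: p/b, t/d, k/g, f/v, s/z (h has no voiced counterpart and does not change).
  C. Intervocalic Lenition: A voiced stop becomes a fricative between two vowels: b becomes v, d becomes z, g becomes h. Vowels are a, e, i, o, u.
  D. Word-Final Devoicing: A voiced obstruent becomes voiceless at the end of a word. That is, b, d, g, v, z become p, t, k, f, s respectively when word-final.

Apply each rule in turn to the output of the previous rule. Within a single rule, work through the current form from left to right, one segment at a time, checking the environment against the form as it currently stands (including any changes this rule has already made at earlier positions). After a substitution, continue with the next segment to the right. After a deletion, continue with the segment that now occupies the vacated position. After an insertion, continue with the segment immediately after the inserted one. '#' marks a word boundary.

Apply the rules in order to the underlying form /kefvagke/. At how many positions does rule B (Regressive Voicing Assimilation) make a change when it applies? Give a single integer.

A Velar Palatalization: [kefvagke] → [sefvagse]
B Regressive Voicing Assimilation: [sefvagse] → [sevvakse]
C Intervocalic Lenition: no change — [sevvakse]
D Word-Final Devoicing: no change — [sevvakse]
Rule B changed 2 position(s).

2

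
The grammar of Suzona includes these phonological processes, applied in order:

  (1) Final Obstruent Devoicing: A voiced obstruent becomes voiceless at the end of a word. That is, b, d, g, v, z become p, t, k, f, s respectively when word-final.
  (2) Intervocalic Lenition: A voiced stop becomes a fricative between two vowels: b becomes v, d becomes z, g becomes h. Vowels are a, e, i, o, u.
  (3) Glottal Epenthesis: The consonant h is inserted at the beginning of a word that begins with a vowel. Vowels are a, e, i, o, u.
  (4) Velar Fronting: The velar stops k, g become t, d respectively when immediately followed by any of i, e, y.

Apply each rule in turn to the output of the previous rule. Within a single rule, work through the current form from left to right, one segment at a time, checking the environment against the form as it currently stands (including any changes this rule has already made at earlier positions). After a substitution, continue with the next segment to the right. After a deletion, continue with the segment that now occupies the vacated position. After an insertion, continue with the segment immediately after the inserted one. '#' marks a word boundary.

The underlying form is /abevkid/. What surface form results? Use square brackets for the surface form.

(1) Final Obstruent Devoicing: [abevkid] → [abevkit]
(2) Intervocalic Lenition: [abevkit] → [avevkit]
(3) Glottal Epenthesis: [avevkit] → [havevkit]
(4) Velar Fronting: [havevkit] → [havevtit]

[havevtit]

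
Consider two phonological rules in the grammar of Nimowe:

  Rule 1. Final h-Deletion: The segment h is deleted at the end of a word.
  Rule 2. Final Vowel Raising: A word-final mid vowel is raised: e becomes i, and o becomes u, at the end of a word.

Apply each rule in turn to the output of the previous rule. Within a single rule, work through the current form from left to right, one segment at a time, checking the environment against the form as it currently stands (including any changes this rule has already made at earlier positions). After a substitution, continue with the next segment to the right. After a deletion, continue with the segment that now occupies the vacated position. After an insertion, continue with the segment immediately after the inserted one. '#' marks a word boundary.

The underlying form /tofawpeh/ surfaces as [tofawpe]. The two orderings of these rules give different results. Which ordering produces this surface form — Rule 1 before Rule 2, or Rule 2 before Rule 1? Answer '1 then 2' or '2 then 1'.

2 then 1

Order 1 then 2:
  1 Final h-Deletion: [tofawpeh] → [tofawpe]
  2 Final Vowel Raising: [tofawpe] → [tofawpi]
  result: [tofawpi]
Order 2 then 1:
  2 Final Vowel Raising: no change — [tofawpeh]
  1 Final h-Deletion: [tofawpeh] → [tofawpe]
  result: [tofawpe]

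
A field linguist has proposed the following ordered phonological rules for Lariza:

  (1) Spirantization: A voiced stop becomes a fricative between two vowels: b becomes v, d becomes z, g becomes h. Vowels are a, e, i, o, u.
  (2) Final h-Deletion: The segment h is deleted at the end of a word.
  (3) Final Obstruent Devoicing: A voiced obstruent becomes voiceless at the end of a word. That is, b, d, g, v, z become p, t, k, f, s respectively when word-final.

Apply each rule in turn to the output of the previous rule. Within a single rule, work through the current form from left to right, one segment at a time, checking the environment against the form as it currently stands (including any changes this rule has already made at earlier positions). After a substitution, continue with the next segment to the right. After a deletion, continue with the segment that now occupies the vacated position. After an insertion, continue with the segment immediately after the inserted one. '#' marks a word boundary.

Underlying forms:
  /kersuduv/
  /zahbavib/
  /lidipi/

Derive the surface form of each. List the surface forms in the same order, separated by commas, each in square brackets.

/kersuduv/:
  (1) Spirantization: [kersuduv] → [kersuzuv]
  (2) Final h-Deletion: no change — [kersuzuv]
  (3) Final Obstruent Devoicing: [kersuzuv] → [kersuzuf]
/zahbavib/:
  (1) Spirantization: no change — [zahbavib]
  (2) Final h-Deletion: no change — [zahbavib]
  (3) Final Obstruent Devoicing: [zahbavib] → [zahbavip]
/lidipi/:
  (1) Spirantization: [lidipi] → [lizipi]
  (2) Final h-Deletion: no change — [lizipi]
  (3) Final Obstruent Devoicing: no change — [lizipi]

[kersuzuf], [zahbavip], [lizipi]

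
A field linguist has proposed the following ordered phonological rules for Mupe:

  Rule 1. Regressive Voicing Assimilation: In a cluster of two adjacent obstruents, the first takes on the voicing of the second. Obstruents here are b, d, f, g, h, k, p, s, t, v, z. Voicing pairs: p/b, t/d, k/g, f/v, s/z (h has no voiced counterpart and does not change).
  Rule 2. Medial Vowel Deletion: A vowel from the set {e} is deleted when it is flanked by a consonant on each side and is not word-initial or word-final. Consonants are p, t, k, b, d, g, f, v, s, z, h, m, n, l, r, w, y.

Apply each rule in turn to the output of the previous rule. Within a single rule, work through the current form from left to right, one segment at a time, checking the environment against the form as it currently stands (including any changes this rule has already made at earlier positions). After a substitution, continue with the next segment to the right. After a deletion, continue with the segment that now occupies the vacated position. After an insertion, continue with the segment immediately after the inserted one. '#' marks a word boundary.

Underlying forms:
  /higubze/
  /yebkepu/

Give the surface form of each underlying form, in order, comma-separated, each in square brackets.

[higubze], [ypkpu]

/higubze/:
  Rule 1 Regressive Voicing Assimilation: no change — [higubze]
  Rule 2 Medial Vowel Deletion: no change — [higubze]
/yebkepu/:
  Rule 1 Regressive Voicing Assimilation: [yebkepu] → [yepkepu]
  Rule 2 Medial Vowel Deletion: [yepkepu] → [ypkpu]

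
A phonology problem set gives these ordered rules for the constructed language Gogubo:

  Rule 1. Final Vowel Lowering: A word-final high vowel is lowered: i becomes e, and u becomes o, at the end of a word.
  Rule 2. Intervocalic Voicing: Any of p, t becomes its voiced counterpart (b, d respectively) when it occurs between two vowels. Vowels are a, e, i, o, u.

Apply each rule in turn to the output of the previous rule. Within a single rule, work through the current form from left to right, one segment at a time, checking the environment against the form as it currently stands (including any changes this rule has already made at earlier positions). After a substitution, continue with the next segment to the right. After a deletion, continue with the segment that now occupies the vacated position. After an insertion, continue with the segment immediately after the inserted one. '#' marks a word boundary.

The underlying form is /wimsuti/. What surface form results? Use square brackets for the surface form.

Rule 1 Final Vowel Lowering: [wimsuti] → [wimsute]
Rule 2 Intervocalic Voicing: [wimsute] → [wimsude]

[wimsude]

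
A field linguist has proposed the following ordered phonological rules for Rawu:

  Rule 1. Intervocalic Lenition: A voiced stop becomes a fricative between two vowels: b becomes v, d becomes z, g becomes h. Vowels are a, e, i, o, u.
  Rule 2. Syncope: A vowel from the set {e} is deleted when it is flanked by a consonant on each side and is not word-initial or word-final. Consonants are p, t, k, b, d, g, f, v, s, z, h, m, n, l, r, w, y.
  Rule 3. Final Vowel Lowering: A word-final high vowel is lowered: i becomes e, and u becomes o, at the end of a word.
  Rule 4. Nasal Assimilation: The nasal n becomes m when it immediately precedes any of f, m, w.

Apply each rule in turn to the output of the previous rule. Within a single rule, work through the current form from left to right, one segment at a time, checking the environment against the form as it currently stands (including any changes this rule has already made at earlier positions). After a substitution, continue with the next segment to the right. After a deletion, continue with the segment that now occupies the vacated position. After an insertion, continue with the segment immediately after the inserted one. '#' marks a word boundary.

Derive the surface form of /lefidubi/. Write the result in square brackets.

Rule 1 Intervocalic Lenition: [lefidubi] → [lefizuvi]
Rule 2 Syncope: [lefizuvi] → [lfizuvi]
Rule 3 Final Vowel Lowering: [lfizuvi] → [lfizuve]
Rule 4 Nasal Assimilation: no change — [lfizuve]

[lfizuve]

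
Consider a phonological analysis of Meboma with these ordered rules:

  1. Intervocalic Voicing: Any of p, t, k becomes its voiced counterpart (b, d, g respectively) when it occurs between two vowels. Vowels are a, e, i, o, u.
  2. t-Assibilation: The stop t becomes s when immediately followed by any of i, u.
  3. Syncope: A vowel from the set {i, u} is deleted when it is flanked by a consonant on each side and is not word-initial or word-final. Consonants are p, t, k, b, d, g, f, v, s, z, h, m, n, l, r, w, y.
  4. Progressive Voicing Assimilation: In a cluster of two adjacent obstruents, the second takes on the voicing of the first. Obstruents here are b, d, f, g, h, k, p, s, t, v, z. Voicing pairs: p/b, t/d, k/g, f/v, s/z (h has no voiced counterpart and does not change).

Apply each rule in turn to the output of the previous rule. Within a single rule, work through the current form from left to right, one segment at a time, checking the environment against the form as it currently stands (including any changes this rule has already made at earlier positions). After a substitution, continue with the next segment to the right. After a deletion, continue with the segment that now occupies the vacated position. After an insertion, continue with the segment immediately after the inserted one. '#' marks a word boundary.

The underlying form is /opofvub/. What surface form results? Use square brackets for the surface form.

1 Intervocalic Voicing: [opofvub] → [obofvub]
2 t-Assibilation: no change — [obofvub]
3 Syncope: [obofvub] → [obofvb]
4 Progressive Voicing Assimilation: [obofvb] → [oboffp]

[oboffp]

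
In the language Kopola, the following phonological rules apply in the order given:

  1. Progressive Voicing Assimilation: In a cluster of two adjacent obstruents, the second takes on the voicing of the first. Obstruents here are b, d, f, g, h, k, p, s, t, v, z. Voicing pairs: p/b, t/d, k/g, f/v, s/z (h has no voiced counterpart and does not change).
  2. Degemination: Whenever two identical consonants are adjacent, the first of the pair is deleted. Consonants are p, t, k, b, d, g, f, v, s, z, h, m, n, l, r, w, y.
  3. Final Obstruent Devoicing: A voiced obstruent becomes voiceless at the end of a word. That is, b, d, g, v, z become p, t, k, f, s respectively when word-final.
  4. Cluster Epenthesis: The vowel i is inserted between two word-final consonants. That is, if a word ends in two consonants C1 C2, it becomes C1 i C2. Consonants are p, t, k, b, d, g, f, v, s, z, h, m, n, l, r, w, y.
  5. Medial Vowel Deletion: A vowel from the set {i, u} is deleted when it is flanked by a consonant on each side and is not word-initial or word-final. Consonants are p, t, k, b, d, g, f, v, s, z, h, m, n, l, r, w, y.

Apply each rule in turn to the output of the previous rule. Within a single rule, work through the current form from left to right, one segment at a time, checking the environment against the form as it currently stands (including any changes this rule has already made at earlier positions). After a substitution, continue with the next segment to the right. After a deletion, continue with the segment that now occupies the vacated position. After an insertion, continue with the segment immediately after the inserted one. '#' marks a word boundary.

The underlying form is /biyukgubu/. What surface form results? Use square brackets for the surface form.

[bykbu]

1 Progressive Voicing Assimilation: [biyukgubu] → [biyukkubu]
2 Degemination: [biyukkubu] → [biyukubu]
3 Final Obstruent Devoicing: no change — [biyukubu]
4 Cluster Epenthesis: no change — [biyukubu]
5 Medial Vowel Deletion: [biyukubu] → [bykbu]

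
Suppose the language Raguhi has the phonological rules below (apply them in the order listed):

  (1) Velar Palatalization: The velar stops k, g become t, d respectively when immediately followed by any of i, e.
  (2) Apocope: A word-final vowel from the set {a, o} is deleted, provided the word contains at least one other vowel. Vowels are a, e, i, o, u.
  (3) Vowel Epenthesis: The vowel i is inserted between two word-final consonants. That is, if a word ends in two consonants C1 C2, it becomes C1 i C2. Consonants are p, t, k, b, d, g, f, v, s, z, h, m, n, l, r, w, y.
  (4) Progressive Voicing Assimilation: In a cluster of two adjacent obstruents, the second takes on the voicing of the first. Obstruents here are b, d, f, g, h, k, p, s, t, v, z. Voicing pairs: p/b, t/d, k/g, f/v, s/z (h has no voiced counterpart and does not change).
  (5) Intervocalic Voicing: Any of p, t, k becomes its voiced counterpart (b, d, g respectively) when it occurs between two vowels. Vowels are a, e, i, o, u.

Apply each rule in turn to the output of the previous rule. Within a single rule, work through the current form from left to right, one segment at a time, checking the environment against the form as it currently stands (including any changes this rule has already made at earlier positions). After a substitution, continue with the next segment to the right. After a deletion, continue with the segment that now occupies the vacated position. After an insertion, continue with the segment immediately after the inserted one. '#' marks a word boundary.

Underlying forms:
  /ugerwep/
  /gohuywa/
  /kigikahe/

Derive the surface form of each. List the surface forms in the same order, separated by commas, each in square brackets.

/ugerwep/:
  (1) Velar Palatalization: [ugerwep] → [uderwep]
  (2) Apocope: no change — [uderwep]
  (3) Vowel Epenthesis: no change — [uderwep]
  (4) Progressive Voicing Assimilation: no change — [uderwep]
  (5) Intervocalic Voicing: no change — [uderwep]
/gohuywa/:
  (1) Velar Palatalization: no change — [gohuywa]
  (2) Apocope: [gohuywa] → [gohuyw]
  (3) Vowel Epenthesis: [gohuyw] → [gohuyiw]
  (4) Progressive Voicing Assimilation: no change — [gohuyiw]
  (5) Intervocalic Voicing: no change — [gohuyiw]
/kigikahe/:
  (1) Velar Palatalization: [kigikahe] → [tidikahe]
  (2) Apocope: no change — [tidikahe]
  (3) Vowel Epenthesis: no change — [tidikahe]
  (4) Progressive Voicing Assimilation: no change — [tidikahe]
  (5) Intervocalic Voicing: [tidikahe] → [tidigahe]

[uderwep], [gohuyiw], [tidigahe]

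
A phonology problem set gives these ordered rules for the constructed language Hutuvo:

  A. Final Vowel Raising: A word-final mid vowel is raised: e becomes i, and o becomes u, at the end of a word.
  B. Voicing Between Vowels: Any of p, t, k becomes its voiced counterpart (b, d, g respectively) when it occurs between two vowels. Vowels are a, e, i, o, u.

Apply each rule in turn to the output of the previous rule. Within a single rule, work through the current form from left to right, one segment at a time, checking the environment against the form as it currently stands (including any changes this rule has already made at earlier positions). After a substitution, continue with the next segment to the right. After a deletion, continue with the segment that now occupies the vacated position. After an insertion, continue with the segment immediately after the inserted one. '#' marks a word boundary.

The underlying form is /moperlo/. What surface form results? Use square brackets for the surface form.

[moberlu]

A Final Vowel Raising: [moperlo] → [moperlu]
B Voicing Between Vowels: [moperlu] → [moberlu]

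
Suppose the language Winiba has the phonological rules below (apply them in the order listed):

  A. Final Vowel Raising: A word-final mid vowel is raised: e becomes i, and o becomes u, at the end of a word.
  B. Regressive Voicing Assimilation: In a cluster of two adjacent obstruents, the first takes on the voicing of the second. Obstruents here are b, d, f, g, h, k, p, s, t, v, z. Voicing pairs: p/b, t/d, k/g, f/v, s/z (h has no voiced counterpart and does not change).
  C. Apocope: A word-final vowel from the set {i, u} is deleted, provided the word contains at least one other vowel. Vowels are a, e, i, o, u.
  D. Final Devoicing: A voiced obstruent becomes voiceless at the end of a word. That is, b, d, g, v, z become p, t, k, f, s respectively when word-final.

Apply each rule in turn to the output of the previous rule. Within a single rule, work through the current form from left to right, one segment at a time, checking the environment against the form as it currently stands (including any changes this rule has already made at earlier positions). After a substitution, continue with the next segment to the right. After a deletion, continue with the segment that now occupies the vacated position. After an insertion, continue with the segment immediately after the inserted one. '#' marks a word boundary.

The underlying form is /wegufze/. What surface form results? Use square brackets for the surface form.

[weguvs]

A Final Vowel Raising: [wegufze] → [wegufzi]
B Regressive Voicing Assimilation: [wegufzi] → [weguvzi]
C Apocope: [weguvzi] → [weguvz]
D Final Devoicing: [weguvz] → [weguvs]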